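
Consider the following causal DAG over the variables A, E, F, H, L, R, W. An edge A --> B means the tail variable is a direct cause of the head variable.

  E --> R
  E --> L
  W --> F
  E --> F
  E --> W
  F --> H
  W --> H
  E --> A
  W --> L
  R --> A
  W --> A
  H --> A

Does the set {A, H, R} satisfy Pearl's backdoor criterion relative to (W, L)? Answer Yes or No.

Backdoor paths from W to L (paths whose first edge points into W):
  P1: W <- E -> L
Condition 1 (no descendant of W in the set): FAILS — A and H are descendants of W.
Condition 2 (every backdoor path blocked by {A, H, R}):
  P1: open — no interior node is in the conditioning set.
{A, H, R} does not satisfy the backdoor criterion.

No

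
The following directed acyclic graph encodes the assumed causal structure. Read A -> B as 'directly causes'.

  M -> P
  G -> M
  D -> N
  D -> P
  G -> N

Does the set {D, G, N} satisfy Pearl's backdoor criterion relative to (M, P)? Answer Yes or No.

Yes

Backdoor paths from M to P (paths whose first edge points into M):
  P1: M <- G -> N <- D -> P
Condition 1 (no descendant of M in the set): holds — descendants of M are {P}; none are in {D, G, N}.
Condition 2 (every backdoor path blocked by {D, G, N}):
  P1: blocked at fork node G ∈ conditioning set.
{D, G, N} satisfies the backdoor criterion.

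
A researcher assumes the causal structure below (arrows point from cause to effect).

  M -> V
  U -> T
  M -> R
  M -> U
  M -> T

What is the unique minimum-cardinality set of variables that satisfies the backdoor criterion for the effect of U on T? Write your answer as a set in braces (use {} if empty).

Variables eligible for adjustment (non-descendants of U, excluding U and T): {M, R, V}.
Backdoor paths from U to T:
  P1: U <- M -> T
The empty set is not sufficient: P1 (U <- M -> T) has no collider blocking it and no conditioned non-collider, so it is open.
Try {M}:
  P1: blocked at fork node M ∈ conditioning set.
{M} contains no descendant of U and blocks every backdoor path.
No other singleton works — e.g. {V} leaves P1 open — so {M} is the unique smallest valid adjustment set.

{M}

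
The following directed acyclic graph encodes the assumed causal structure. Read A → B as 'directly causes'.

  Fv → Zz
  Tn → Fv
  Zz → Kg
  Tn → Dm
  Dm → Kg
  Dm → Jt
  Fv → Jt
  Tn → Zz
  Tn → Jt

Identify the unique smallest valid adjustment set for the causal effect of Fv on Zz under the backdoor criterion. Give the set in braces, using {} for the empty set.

Variables eligible for adjustment (non-descendants of Fv, excluding Fv and Zz): {Dm, Tn}.
Backdoor paths from Fv to Zz:
  P1: Fv <- Tn -> Dm -> Kg <- Zz
  P2: Fv <- Tn -> Jt <- Dm -> Kg <- Zz
  P3: Fv <- Tn -> Zz
The empty set is not sufficient: P3 (Fv <- Tn -> Zz) has no collider blocking it and no conditioned non-collider, so it is open.
Try {Tn}:
  P1: blocked at fork node Tn ∈ conditioning set.
  P2: blocked at fork node Tn ∈ conditioning set.
  P3: blocked at fork node Tn ∈ conditioning set.
{Tn} contains no descendant of Fv and blocks every backdoor path.
No other singleton works — e.g. {Dm} leaves P3 open — so {Tn} is the unique smallest valid adjustment set.

{Tn}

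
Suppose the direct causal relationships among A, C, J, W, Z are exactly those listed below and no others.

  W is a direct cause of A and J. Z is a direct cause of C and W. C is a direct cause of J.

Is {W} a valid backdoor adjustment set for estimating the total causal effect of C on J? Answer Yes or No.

Yes

Backdoor paths from C to J (paths whose first edge points into C):
  P1: C <- Z -> W -> J
Condition 1 (no descendant of C in the set): holds — descendants of C are {J}; none are in {W}.
Condition 2 (every backdoor path blocked by {W}):
  P1: blocked at chain node W ∈ conditioning set.
{W} satisfies the backdoor criterion.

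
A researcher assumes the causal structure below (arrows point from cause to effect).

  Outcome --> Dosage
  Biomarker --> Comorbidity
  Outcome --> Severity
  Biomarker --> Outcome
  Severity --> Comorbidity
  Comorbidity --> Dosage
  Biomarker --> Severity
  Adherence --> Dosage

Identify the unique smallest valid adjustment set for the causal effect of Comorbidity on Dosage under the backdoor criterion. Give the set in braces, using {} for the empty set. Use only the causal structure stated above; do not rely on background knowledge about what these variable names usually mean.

{Outcome}

Variables eligible for adjustment (non-descendants of Comorbidity, excluding Comorbidity and Dosage): {Adherence, Biomarker, Outcome, Severity}.
Backdoor paths from Comorbidity to Dosage:
  P1: Comorbidity <- Biomarker -> Outcome -> Dosage
  P2: Comorbidity <- Biomarker -> Severity <- Outcome -> Dosage
  P3: Comorbidity <- Severity <- Biomarker -> Outcome -> Dosage
  P4: Comorbidity <- Severity <- Outcome -> Dosage
The empty set is not sufficient: P1 (Comorbidity <- Biomarker -> Outcome -> Dosage) has no collider blocking it and no conditioned non-collider, so it is open.
Try {Outcome}:
  P1: blocked at chain node Outcome ∈ conditioning set.
  P2: blocked at collider Severity (neither it nor any descendant is in the conditioning set).
  P3: blocked at chain node Outcome ∈ conditioning set.
  P4: blocked at fork node Outcome ∈ conditioning set.
{Outcome} contains no descendant of Comorbidity and blocks every backdoor path.
No other singleton works — e.g. {Biomarker} leaves P4 open — so {Outcome} is the unique smallest valid adjustment set.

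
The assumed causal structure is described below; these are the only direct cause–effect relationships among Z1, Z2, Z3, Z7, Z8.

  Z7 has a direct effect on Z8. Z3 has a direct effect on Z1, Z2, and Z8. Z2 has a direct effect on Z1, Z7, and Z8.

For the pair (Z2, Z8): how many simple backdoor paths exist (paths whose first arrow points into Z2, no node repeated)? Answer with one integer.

1

A backdoor path from Z2 to Z8 is any simple undirected path whose first edge points into Z2 (i.e. leaves Z2 via a parent).
Parents of Z2: {Z3}.
Enumerating:
  P1: Z2 <- Z3 -> Z8
That exhausts the simple backdoor paths. Count: 1.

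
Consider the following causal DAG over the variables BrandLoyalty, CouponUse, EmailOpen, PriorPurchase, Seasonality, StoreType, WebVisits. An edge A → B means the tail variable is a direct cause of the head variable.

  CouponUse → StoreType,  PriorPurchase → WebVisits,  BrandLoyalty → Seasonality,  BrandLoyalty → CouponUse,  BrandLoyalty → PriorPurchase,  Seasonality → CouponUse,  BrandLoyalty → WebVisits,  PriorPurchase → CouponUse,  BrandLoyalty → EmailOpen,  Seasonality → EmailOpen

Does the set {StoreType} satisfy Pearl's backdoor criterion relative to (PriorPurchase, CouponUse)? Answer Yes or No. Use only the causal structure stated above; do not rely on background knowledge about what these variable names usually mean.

No

Backdoor paths from PriorPurchase to CouponUse (paths whose first edge points into PriorPurchase):
  P1: PriorPurchase <- BrandLoyalty -> Seasonality -> CouponUse
  P2: PriorPurchase <- BrandLoyalty -> CouponUse
  P3: PriorPurchase <- BrandLoyalty -> EmailOpen <- Seasonality -> CouponUse
Condition 1 (no descendant of PriorPurchase in the set): FAILS — StoreType is a descendant of PriorPurchase.
Condition 2 (every backdoor path blocked by {StoreType}):
  P1: open — no interior node is in the conditioning set.
  P2: open — no interior node is in the conditioning set.
  P3: blocked at collider EmailOpen (neither it nor any descendant is in the conditioning set).
{StoreType} does not satisfy the backdoor criterion.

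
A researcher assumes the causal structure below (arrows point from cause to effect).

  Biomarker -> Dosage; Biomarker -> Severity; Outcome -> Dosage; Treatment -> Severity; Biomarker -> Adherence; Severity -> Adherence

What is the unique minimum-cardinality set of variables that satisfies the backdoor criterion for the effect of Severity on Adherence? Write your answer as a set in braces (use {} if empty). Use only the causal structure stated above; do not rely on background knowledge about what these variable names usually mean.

Variables eligible for adjustment (non-descendants of Severity, excluding Severity and Adherence): {Biomarker, Dosage, Outcome, Treatment}.
Backdoor paths from Severity to Adherence:
  P1: Severity <- Biomarker -> Adherence
The empty set is not sufficient: P1 (Severity <- Biomarker -> Adherence) has no collider blocking it and no conditioned non-collider, so it is open.
Try {Biomarker}:
  P1: blocked at fork node Biomarker ∈ conditioning set.
{Biomarker} contains no descendant of Severity and blocks every backdoor path.
No other singleton works — e.g. {Outcome} leaves P1 open — so {Biomarker} is the unique smallest valid adjustment set.

{Biomarker}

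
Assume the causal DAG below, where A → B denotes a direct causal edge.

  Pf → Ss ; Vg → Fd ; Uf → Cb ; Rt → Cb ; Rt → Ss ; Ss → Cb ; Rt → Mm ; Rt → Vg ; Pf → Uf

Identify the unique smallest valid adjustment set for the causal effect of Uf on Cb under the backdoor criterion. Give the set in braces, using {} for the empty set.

{Pf}

Variables eligible for adjustment (non-descendants of Uf, excluding Uf and Cb): {Fd, Mm, Pf, Rt, Ss, Vg}.
Backdoor paths from Uf to Cb:
  P1: Uf <- Pf -> Ss <- Rt -> Cb
  P2: Uf <- Pf -> Ss -> Cb
The empty set is not sufficient: P2 (Uf <- Pf -> Ss -> Cb) has no collider blocking it and no conditioned non-collider, so it is open.
Try {Pf}:
  P1: blocked at fork node Pf ∈ conditioning set.
  P2: blocked at fork node Pf ∈ conditioning set.
{Pf} contains no descendant of Uf and blocks every backdoor path.
No other singleton works — e.g. {Rt} leaves P2 open — so {Pf} is the unique smallest valid adjustment set.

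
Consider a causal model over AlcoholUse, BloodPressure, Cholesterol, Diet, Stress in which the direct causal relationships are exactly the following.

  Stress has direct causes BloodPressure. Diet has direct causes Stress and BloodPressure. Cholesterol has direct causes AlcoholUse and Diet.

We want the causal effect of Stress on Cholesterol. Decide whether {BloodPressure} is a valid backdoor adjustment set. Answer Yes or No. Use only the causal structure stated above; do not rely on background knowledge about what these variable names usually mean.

Yes

Backdoor paths from Stress to Cholesterol (paths whose first edge points into Stress):
  P1: Stress <- BloodPressure -> Diet -> Cholesterol
Condition 1 (no descendant of Stress in the set): holds — descendants of Stress are {Cholesterol, Diet}; none are in {BloodPressure}.
Condition 2 (every backdoor path blocked by {BloodPressure}):
  P1: blocked at fork node BloodPressure ∈ conditioning set.
{BloodPressure} satisfies the backdoor criterion.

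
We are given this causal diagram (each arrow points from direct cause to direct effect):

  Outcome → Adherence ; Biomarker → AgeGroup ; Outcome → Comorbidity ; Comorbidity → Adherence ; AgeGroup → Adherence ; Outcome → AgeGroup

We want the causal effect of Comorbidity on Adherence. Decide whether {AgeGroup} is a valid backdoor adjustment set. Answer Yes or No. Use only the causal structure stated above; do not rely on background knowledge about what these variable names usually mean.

Backdoor paths from Comorbidity to Adherence (paths whose first edge points into Comorbidity):
  P1: Comorbidity <- Outcome -> AgeGroup -> Adherence
  P2: Comorbidity <- Outcome -> Adherence
Condition 1 (no descendant of Comorbidity in the set): holds — descendants of Comorbidity are {Adherence}; none are in {AgeGroup}.
Condition 2 (every backdoor path blocked by {AgeGroup}):
  P1: blocked at chain node AgeGroup ∈ conditioning set.
  P2: open — no interior node is in the conditioning set.
{AgeGroup} does not satisfy the backdoor criterion.

No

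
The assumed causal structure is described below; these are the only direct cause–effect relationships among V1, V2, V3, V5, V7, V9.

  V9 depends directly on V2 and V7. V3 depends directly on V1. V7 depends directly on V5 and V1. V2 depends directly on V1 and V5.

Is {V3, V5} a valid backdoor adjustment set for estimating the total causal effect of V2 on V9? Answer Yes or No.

No

Backdoor paths from V2 to V9 (paths whose first edge points into V2):
  P1: V2 <- V1 -> V7 -> V9
  P2: V2 <- V5 -> V7 -> V9
Condition 1 (no descendant of V2 in the set): holds — descendants of V2 are {V9}; none are in {V3, V5}.
Condition 2 (every backdoor path blocked by {V3, V5}):
  P1: open — no interior node is in the conditioning set.
  P2: blocked at fork node V5 ∈ conditioning set.
{V3, V5} does not satisfy the backdoor criterion.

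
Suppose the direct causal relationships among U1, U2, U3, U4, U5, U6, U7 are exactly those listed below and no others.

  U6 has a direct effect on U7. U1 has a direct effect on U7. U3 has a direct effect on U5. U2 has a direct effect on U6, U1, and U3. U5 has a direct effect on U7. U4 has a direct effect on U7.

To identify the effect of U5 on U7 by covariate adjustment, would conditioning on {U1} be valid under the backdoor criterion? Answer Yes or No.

No

Backdoor paths from U5 to U7 (paths whose first edge points into U5):
  P1: U5 <- U3 <- U2 -> U1 -> U7
  P2: U5 <- U3 <- U2 -> U6 -> U7
Condition 1 (no descendant of U5 in the set): holds — descendants of U5 are {U7}; none are in {U1}.
Condition 2 (every backdoor path blocked by {U1}):
  P1: blocked at chain node U1 ∈ conditioning set.
  P2: open — no interior node is in the conditioning set.
{U1} does not satisfy the backdoor criterion.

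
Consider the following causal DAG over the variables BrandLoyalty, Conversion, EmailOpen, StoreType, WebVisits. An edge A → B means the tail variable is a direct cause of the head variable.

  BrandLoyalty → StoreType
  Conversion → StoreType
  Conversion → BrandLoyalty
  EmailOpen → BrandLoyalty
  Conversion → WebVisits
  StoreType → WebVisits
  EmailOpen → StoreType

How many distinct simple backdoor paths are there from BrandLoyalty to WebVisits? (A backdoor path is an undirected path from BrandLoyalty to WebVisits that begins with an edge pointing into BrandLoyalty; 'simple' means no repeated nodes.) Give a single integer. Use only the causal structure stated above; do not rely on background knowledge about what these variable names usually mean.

A backdoor path from BrandLoyalty to WebVisits is any simple undirected path whose first edge points into BrandLoyalty (i.e. leaves BrandLoyalty via a parent).
Parents of BrandLoyalty: {Conversion, EmailOpen}.
Enumerating:
  P1: BrandLoyalty <- EmailOpen -> StoreType <- Conversion -> WebVisits
  P2: BrandLoyalty <- EmailOpen -> StoreType -> WebVisits
  P3: BrandLoyalty <- Conversion -> StoreType -> WebVisits
  P4: BrandLoyalty <- Conversion -> WebVisits
That exhausts the simple backdoor paths. Count: 4.

4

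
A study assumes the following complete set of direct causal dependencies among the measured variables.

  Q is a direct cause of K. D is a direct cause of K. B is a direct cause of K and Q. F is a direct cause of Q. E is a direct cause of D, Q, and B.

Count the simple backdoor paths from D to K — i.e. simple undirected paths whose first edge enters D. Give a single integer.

A backdoor path from D to K is any simple undirected path whose first edge points into D (i.e. leaves D via a parent).
Parents of D: {E}.
Enumerating:
  P1: D <- E -> B -> Q -> K
  P2: D <- E -> B -> K
  P3: D <- E -> Q <- B -> K
  P4: D <- E -> Q -> K
That exhausts the simple backdoor paths. Count: 4.

4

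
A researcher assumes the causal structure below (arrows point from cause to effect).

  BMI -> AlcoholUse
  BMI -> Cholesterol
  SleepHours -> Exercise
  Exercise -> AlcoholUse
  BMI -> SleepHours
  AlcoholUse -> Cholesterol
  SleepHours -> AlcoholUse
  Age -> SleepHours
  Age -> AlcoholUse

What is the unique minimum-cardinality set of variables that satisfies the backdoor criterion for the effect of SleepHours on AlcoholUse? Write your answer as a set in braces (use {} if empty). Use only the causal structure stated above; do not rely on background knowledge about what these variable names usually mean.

{Age, BMI}

Variables eligible for adjustment (non-descendants of SleepHours, excluding SleepHours and AlcoholUse): {Age, BMI}.
Backdoor paths from SleepHours to AlcoholUse:
  P1: SleepHours <- Age -> AlcoholUse
  P2: SleepHours <- BMI -> AlcoholUse
  P3: SleepHours <- BMI -> Cholesterol <- AlcoholUse
The empty set is not sufficient: P1 (SleepHours <- Age -> AlcoholUse) has no collider blocking it and no conditioned non-collider, so it is open.
Try {Age, BMI}:
  P1: blocked at fork node Age ∈ conditioning set.
  P2: blocked at fork node BMI ∈ conditioning set.
  P3: blocked at fork node BMI ∈ conditioning set.
{Age, BMI} contains no descendant of SleepHours and blocks every backdoor path.
Every element of {Age, BMI} is needed (dropping Age leaves P1 open; dropping BMI leaves P2 open), so no proper subset is valid.
Among all size-2 subsets of the eligible variables, only {Age, BMI} blocks every backdoor path, so it is the unique smallest valid adjustment set.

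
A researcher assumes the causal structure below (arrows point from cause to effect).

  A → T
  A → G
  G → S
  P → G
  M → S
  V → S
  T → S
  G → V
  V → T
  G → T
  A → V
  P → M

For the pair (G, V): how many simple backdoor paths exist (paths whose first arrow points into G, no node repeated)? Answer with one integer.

6

A backdoor path from G to V is any simple undirected path whose first edge points into G (i.e. leaves G via a parent).
Parents of G: {A, P}.
Enumerating:
  P1: G <- P -> M -> S <- V
  P2: G <- P -> M -> S <- T <- A -> V
  P3: G <- P -> M -> S <- T <- V
  P4: G <- A -> V
  P5: G <- A -> T <- V
  P6: G <- A -> T -> S <- V
That exhausts the simple backdoor paths. Count: 6.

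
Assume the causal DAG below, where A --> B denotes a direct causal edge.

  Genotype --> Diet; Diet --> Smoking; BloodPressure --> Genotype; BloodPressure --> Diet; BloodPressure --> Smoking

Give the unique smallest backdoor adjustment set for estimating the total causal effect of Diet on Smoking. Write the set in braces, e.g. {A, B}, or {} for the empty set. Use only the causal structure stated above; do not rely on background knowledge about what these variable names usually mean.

Variables eligible for adjustment (non-descendants of Diet, excluding Diet and Smoking): {BloodPressure, Genotype}.
Backdoor paths from Diet to Smoking:
  P1: Diet <- BloodPressure -> Smoking
  P2: Diet <- Genotype <- BloodPressure -> Smoking
The empty set is not sufficient: P1 (Diet <- BloodPressure -> Smoking) has no collider blocking it and no conditioned non-collider, so it is open.
Try {BloodPressure}:
  P1: blocked at fork node BloodPressure ∈ conditioning set.
  P2: blocked at fork node BloodPressure ∈ conditioning set.
{BloodPressure} contains no descendant of Diet and blocks every backdoor path.
No other singleton works — e.g. {Genotype} leaves P1 open — so {BloodPressure} is the unique smallest valid adjustment set.

{BloodPressure}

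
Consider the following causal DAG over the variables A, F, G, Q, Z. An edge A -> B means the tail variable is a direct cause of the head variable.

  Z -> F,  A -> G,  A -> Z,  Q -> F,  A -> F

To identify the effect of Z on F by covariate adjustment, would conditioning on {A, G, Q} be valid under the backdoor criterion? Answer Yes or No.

Backdoor paths from Z to F (paths whose first edge points into Z):
  P1: Z <- A -> F
Condition 1 (no descendant of Z in the set): holds — descendants of Z are {F}; none are in {A, G, Q}.
Condition 2 (every backdoor path blocked by {A, G, Q}):
  P1: blocked at fork node A ∈ conditioning set.
{A, G, Q} satisfies the backdoor criterion.

Yes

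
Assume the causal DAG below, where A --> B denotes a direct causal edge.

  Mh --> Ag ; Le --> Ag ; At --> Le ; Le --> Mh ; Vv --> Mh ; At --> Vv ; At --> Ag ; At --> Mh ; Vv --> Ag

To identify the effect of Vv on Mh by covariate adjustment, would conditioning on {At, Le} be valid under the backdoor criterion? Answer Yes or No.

Yes

Backdoor paths from Vv to Mh (paths whose first edge points into Vv):
  P1: Vv <- At -> Le -> Mh
  P2: Vv <- At -> Le -> Ag <- Mh
  P3: Vv <- At -> Mh
  P4: Vv <- At -> Ag <- Le -> Mh
  P5: Vv <- At -> Ag <- Mh
Condition 1 (no descendant of Vv in the set): holds — descendants of Vv are {Ag, Mh}; none are in {At, Le}.
Condition 2 (every backdoor path blocked by {At, Le}):
  P1: blocked at fork node At ∈ conditioning set.
  P2: blocked at fork node At ∈ conditioning set.
  P3: blocked at fork node At ∈ conditioning set.
  P4: blocked at fork node At ∈ conditioning set.
  P5: blocked at fork node At ∈ conditioning set.
{At, Le} satisfies the backdoor criterion.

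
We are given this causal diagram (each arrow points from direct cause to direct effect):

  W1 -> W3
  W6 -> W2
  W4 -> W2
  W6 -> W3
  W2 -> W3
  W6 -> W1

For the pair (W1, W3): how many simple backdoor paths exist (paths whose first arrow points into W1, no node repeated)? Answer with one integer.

2

A backdoor path from W1 to W3 is any simple undirected path whose first edge points into W1 (i.e. leaves W1 via a parent).
Parents of W1: {W6}.
Enumerating:
  P1: W1 <- W6 -> W2 -> W3
  P2: W1 <- W6 -> W3
That exhausts the simple backdoor paths. Count: 2.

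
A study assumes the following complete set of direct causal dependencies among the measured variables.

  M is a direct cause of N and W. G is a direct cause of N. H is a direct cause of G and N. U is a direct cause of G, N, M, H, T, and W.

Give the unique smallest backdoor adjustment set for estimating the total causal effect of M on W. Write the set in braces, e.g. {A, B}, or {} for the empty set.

Variables eligible for adjustment (non-descendants of M, excluding M and W): {G, H, T, U}.
Backdoor paths from M to W:
  P1: M <- U -> W
The empty set is not sufficient: P1 (M <- U -> W) has no collider blocking it and no conditioned non-collider, so it is open.
Try {U}:
  P1: blocked at fork node U ∈ conditioning set.
{U} contains no descendant of M and blocks every backdoor path.
No other singleton works — e.g. {H} leaves P1 open — so {U} is the unique smallest valid adjustment set.

{U}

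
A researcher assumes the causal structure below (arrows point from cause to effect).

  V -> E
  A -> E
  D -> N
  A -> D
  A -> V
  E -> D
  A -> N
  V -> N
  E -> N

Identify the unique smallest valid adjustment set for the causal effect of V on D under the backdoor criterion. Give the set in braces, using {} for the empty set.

{A}

Variables eligible for adjustment (non-descendants of V, excluding V and D): {A}.
Backdoor paths from V to D:
  P1: V <- A -> E -> D
  P2: V <- A -> E -> N <- D
  P3: V <- A -> D
  P4: V <- A -> N <- E -> D
  P5: V <- A -> N <- D
The empty set is not sufficient: P1 (V <- A -> E -> D) has no collider blocking it and no conditioned non-collider, so it is open.
Try {A}:
  P1: blocked at fork node A ∈ conditioning set.
  P2: blocked at fork node A ∈ conditioning set.
  P3: blocked at fork node A ∈ conditioning set.
  P4: blocked at fork node A ∈ conditioning set.
  P5: blocked at fork node A ∈ conditioning set.
{A} contains no descendant of V and blocks every backdoor path.
{A} is the unique smallest valid adjustment set.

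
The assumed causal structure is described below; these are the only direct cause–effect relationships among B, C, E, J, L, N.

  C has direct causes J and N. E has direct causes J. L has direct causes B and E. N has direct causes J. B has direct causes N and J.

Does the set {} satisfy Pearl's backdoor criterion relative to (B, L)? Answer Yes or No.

No

Backdoor paths from B to L (paths whose first edge points into B):
  P1: B <- J -> E -> L
  P2: B <- N <- J -> E -> L
  P3: B <- N -> C <- J -> E -> L
Condition 1 (no descendant of B in the set): holds — descendants of B are {L}; none are in {}.
Condition 2 (every backdoor path blocked by {}):
  P1: open — no interior node is in the conditioning set.
  P2: open — no interior node is in the conditioning set.
  P3: blocked at collider C (neither it nor any descendant is in the conditioning set).
{} does not satisfy the backdoor criterion.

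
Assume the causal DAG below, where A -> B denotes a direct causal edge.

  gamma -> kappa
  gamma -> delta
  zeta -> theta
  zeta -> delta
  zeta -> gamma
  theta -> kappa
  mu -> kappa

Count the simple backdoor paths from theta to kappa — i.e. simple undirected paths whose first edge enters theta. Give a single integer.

2

A backdoor path from theta to kappa is any simple undirected path whose first edge points into theta (i.e. leaves theta via a parent).
Parents of theta: {zeta}.
Enumerating:
  P1: theta <- zeta -> gamma -> kappa
  P2: theta <- zeta -> delta <- gamma -> kappa
That exhausts the simple backdoor paths. Count: 2.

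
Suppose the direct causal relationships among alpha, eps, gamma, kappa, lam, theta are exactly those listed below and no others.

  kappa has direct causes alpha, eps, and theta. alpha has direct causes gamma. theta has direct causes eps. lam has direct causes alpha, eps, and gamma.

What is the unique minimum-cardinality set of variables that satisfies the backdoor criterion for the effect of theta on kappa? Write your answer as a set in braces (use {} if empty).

{eps}

Variables eligible for adjustment (non-descendants of theta, excluding theta and kappa): {alpha, eps, gamma, lam}.
Backdoor paths from theta to kappa:
  P1: theta <- eps -> lam <- gamma -> alpha -> kappa
  P2: theta <- eps -> lam <- alpha -> kappa
  P3: theta <- eps -> kappa
The empty set is not sufficient: P3 (theta <- eps -> kappa) has no collider blocking it and no conditioned non-collider, so it is open.
Try {eps}:
  P1: blocked at fork node eps ∈ conditioning set.
  P2: blocked at fork node eps ∈ conditioning set.
  P3: blocked at fork node eps ∈ conditioning set.
{eps} contains no descendant of theta and blocks every backdoor path.
No other singleton works — e.g. {gamma} leaves P3 open — so {eps} is the unique smallest valid adjustment set.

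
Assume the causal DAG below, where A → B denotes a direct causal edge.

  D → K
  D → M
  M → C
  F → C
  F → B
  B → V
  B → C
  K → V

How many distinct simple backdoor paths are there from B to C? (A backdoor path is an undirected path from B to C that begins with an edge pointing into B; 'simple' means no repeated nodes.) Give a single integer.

A backdoor path from B to C is any simple undirected path whose first edge points into B (i.e. leaves B via a parent).
Parents of B: {F}.
Enumerating:
  P1: B <- F -> C
That exhausts the simple backdoor paths. Count: 1.

1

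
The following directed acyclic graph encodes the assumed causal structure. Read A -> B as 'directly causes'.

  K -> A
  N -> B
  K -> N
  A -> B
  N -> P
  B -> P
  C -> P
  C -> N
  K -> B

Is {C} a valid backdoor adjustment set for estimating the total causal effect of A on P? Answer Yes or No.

Backdoor paths from A to P (paths whose first edge points into A):
  P1: A <- K -> N <- C -> P
  P2: A <- K -> N -> B -> P
  P3: A <- K -> N -> P
  P4: A <- K -> B <- N <- C -> P
  P5: A <- K -> B <- N -> P
  P6: A <- K -> B -> P
Condition 1 (no descendant of A in the set): holds — descendants of A are {B, P}; none are in {C}.
Condition 2 (every backdoor path blocked by {C}):
  P1: blocked at collider N (neither it nor any descendant is in the conditioning set).
  P2: open — no interior node is in the conditioning set.
  P3: open — no interior node is in the conditioning set.
  P4: blocked at collider B (neither it nor any descendant is in the conditioning set).
  P5: blocked at collider B (neither it nor any descendant is in the conditioning set).
  P6: open — no interior node is in the conditioning set.
{C} does not satisfy the backdoor criterion.

No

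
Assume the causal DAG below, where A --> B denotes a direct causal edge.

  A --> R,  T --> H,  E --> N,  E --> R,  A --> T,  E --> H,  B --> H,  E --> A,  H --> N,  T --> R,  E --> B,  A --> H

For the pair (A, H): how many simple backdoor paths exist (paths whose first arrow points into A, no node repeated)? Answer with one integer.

A backdoor path from A to H is any simple undirected path whose first edge points into A (i.e. leaves A via a parent).
Parents of A: {E}.
Enumerating:
  P1: A <- E -> B -> H
  P2: A <- E -> R <- T -> H
  P3: A <- E -> H
  P4: A <- E -> N <- H
That exhausts the simple backdoor paths. Count: 4.

4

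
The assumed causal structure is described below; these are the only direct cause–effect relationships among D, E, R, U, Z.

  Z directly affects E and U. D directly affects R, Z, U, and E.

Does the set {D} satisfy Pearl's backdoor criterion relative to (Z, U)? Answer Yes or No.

Yes

Backdoor paths from Z to U (paths whose first edge points into Z):
  P1: Z <- D -> U
Condition 1 (no descendant of Z in the set): holds — descendants of Z are {E, U}; none are in {D}.
Condition 2 (every backdoor path blocked by {D}):
  P1: blocked at fork node D ∈ conditioning set.
{D} satisfies the backdoor criterion.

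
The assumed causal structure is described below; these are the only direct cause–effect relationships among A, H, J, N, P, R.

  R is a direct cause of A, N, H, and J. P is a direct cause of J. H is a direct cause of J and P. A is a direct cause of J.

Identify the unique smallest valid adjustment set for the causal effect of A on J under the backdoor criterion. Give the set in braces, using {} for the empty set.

Variables eligible for adjustment (non-descendants of A, excluding A and J): {H, N, P, R}.
Backdoor paths from A to J:
  P1: A <- R -> H -> P -> J
  P2: A <- R -> H -> J
  P3: A <- R -> J
The empty set is not sufficient: P1 (A <- R -> H -> P -> J) has no collider blocking it and no conditioned non-collider, so it is open.
Try {R}:
  P1: blocked at fork node R ∈ conditioning set.
  P2: blocked at fork node R ∈ conditioning set.
  P3: blocked at fork node R ∈ conditioning set.
{R} contains no descendant of A and blocks every backdoor path.
No other singleton works — e.g. {H} leaves P3 open — so {R} is the unique smallest valid adjustment set.

{R}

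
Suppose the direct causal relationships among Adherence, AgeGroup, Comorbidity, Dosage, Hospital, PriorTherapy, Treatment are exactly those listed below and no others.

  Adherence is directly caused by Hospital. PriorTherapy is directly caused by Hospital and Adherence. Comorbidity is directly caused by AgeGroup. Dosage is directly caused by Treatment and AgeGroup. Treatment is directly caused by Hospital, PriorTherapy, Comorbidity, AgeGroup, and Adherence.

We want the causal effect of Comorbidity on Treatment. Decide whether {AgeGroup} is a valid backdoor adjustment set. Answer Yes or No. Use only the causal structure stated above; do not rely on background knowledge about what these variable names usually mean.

Yes

Backdoor paths from Comorbidity to Treatment (paths whose first edge points into Comorbidity):
  P1: Comorbidity <- AgeGroup -> Treatment
  P2: Comorbidity <- AgeGroup -> Dosage <- Treatment
Condition 1 (no descendant of Comorbidity in the set): holds — descendants of Comorbidity are {Dosage, Treatment}; none are in {AgeGroup}.
Condition 2 (every backdoor path blocked by {AgeGroup}):
  P1: blocked at fork node AgeGroup ∈ conditioning set.
  P2: blocked at fork node AgeGroup ∈ conditioning set.
{AgeGroup} satisfies the backdoor criterion.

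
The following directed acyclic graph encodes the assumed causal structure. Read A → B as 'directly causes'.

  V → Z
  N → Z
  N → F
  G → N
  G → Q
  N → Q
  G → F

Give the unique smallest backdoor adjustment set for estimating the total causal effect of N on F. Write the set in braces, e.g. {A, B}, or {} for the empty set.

{G}

Variables eligible for adjustment (non-descendants of N, excluding N and F): {G, V}.
Backdoor paths from N to F:
  P1: N <- G -> F
The empty set is not sufficient: P1 (N <- G -> F) has no collider blocking it and no conditioned non-collider, so it is open.
Try {G}:
  P1: blocked at fork node G ∈ conditioning set.
{G} contains no descendant of N and blocks every backdoor path.
No other singleton works — e.g. {V} leaves P1 open — so {G} is the unique smallest valid adjustment set.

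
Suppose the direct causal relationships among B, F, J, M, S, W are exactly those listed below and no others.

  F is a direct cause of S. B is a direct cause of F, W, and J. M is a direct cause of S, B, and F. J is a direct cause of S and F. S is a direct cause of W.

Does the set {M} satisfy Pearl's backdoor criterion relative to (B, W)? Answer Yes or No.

Backdoor paths from B to W (paths whose first edge points into B):
  P1: B <- M -> F <- J -> S -> W
  P2: B <- M -> F -> S -> W
  P3: B <- M -> S -> W
Condition 1 (no descendant of B in the set): holds — descendants of B are {F, J, S, W}; none are in {M}.
Condition 2 (every backdoor path blocked by {M}):
  P1: blocked at fork node M ∈ conditioning set.
  P2: blocked at fork node M ∈ conditioning set.
  P3: blocked at fork node M ∈ conditioning set.
{M} satisfies the backdoor criterion.

Yes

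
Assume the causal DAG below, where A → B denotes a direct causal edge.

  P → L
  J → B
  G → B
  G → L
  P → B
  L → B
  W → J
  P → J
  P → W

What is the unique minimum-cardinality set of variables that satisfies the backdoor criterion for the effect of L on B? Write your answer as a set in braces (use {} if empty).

Variables eligible for adjustment (non-descendants of L, excluding L and B): {G, J, P, W}.
Backdoor paths from L to B:
  P1: L <- G -> B
  P2: L <- P -> W -> J -> B
  P3: L <- P -> J -> B
  P4: L <- P -> B
The empty set is not sufficient: P1 (L <- G -> B) has no collider blocking it and no conditioned non-collider, so it is open.
Try {G, P}:
  P1: blocked at fork node G ∈ conditioning set.
  P2: blocked at fork node P ∈ conditioning set.
  P3: blocked at fork node P ∈ conditioning set.
  P4: blocked at fork node P ∈ conditioning set.
{G, P} contains no descendant of L and blocks every backdoor path.
Every element of {G, P} is needed (dropping G leaves P1 open; dropping P leaves P2 open), so no proper subset is valid.
Among all size-2 subsets of the eligible variables, only {G, P} blocks every backdoor path, so it is the unique smallest valid adjustment set.

{G, P}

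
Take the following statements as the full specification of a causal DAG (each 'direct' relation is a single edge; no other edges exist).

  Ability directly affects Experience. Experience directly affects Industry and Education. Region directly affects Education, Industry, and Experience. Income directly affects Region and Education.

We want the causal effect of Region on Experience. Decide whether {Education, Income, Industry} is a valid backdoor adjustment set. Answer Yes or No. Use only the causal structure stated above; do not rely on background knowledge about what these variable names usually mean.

No

Backdoor paths from Region to Experience (paths whose first edge points into Region):
  P1: Region <- Income -> Education <- Experience
Condition 1 (no descendant of Region in the set): FAILS — Education and Industry are descendants of Region.
Condition 2 (every backdoor path blocked by {Education, Income, Industry}):
  P1: blocked at fork node Income ∈ conditioning set.
{Education, Income, Industry} does not satisfy the backdoor criterion.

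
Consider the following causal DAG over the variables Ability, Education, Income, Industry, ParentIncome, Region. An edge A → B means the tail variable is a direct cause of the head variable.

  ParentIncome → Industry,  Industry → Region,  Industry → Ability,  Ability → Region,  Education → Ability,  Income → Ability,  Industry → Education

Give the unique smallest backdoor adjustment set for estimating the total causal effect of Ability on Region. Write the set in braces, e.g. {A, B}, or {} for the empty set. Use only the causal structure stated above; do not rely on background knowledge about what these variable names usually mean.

{Industry}

Variables eligible for adjustment (non-descendants of Ability, excluding Ability and Region): {Education, Income, Industry, ParentIncome}.
Backdoor paths from Ability to Region:
  P1: Ability <- Industry -> Region
  P2: Ability <- Education <- Industry -> Region
The empty set is not sufficient: P1 (Ability <- Industry -> Region) has no collider blocking it and no conditioned non-collider, so it is open.
Try {Industry}:
  P1: blocked at fork node Industry ∈ conditioning set.
  P2: blocked at fork node Industry ∈ conditioning set.
{Industry} contains no descendant of Ability and blocks every backdoor path.
No other singleton works — e.g. {ParentIncome} leaves P1 open — so {Industry} is the unique smallest valid adjustment set.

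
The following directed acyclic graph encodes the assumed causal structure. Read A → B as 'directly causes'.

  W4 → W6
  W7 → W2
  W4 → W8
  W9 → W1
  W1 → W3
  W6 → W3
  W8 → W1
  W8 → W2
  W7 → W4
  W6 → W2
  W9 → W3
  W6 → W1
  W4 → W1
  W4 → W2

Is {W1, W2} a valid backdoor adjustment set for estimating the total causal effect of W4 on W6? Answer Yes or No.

No

Backdoor paths from W4 to W6 (paths whose first edge points into W4):
  P1: W4 <- W7 -> W2 <- W6
  P2: W4 <- W7 -> W2 <- W8 -> W1 <- W9 -> W3 <- W6
  P3: W4 <- W7 -> W2 <- W8 -> W1 <- W6
  P4: W4 <- W7 -> W2 <- W8 -> W1 -> W3 <- W6
Condition 1 (no descendant of W4 in the set): FAILS — W1 and W2 are descendants of W4.
Condition 2 (every backdoor path blocked by {W1, W2}):
  P1: open — collider(s) W2 are conditioned on (or have a conditioned descendant) and no non-collider on the path is in the set.
  P2: blocked at collider W3 (neither it nor any descendant is in the conditioning set).
  P3: open — collider(s) W2, W1 are conditioned on (or have a conditioned descendant) and no non-collider on the path is in the set.
  P4: blocked at chain node W1 ∈ conditioning set.
{W1, W2} does not satisfy the backdoor criterion.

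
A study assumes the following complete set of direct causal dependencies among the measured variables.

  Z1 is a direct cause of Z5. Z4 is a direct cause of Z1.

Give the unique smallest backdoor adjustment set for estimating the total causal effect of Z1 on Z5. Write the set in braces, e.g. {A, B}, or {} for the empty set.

Variables eligible for adjustment (non-descendants of Z1, excluding Z1 and Z5): {Z4}.
Backdoor paths from Z1 to Z5:
  (none)
With no backdoor paths the empty set already satisfies the criterion, and it is trivially minimal.

{}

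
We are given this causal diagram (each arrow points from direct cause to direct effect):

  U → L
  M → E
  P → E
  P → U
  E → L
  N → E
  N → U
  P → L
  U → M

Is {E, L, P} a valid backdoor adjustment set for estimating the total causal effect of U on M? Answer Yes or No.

Backdoor paths from U to M (paths whose first edge points into U):
  P1: U <- P -> E <- M
  P2: U <- P -> L <- E <- M
  P3: U <- N -> E <- M
Condition 1 (no descendant of U in the set): FAILS — E and L are descendants of U.
Condition 2 (every backdoor path blocked by {E, L, P}):
  P1: blocked at fork node P ∈ conditioning set.
  P2: blocked at fork node P ∈ conditioning set.
  P3: open — collider(s) E are conditioned on (or have a conditioned descendant) and no non-collider on the path is in the set.
{E, L, P} does not satisfy the backdoor criterion.

No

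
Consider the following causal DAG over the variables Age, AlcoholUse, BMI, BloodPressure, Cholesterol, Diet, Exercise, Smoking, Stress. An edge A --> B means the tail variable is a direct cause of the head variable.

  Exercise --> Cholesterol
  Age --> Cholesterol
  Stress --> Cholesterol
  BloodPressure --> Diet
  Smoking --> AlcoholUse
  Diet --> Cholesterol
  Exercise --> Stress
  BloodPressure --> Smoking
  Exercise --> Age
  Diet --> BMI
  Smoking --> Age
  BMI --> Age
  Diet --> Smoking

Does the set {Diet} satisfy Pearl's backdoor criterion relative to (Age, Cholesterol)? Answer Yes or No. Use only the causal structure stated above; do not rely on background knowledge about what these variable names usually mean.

No

Backdoor paths from Age to Cholesterol (paths whose first edge points into Age):
  P1: Age <- Exercise -> Stress -> Cholesterol
  P2: Age <- Exercise -> Cholesterol
  P3: Age <- BMI <- Diet -> Cholesterol
  P4: Age <- Smoking <- BloodPressure -> Diet -> Cholesterol
  P5: Age <- Smoking <- Diet -> Cholesterol
Condition 1 (no descendant of Age in the set): holds — descendants of Age are {Cholesterol}; none are in {Diet}.
Condition 2 (every backdoor path blocked by {Diet}):
  P1: open — no interior node is in the conditioning set.
  P2: open — no interior node is in the conditioning set.
  P3: blocked at fork node Diet ∈ conditioning set.
  P4: blocked at chain node Diet ∈ conditioning set.
  P5: blocked at fork node Diet ∈ conditioning set.
{Diet} does not satisfy the backdoor criterion.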